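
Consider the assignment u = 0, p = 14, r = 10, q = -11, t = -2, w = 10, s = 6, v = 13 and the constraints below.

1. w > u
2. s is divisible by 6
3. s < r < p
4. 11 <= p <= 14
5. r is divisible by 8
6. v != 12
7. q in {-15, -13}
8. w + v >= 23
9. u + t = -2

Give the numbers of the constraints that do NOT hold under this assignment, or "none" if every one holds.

Violated: 5 and 7.

1. w = 10, u = 0; 10 > 0  ✓
2. 6 / 6 = 1, so 6 divides 6  ✓
3. values 6 < 10 < 14  ✓
4. p = 14 lies in [11, 14]  ✓
5. 10 = 8*1 + 2, so 8 does not divide 10  ✗
6. v = 13, and 13 ≠ 12  ✓
7. q = -11 is not in {-15, -13}  ✗
8. w + v = 10 + 13 = 23; 23 ≥ 23  ✓
9. u + t = 0 + (-2) = -2  ✓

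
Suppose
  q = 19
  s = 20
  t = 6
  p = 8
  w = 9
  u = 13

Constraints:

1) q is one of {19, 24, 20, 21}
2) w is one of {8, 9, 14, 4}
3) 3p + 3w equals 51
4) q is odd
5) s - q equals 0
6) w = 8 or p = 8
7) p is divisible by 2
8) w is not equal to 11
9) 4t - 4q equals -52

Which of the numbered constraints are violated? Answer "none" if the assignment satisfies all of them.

No — constraint 5 is not satisfied.

1) q = 19 is in {19, 24, 20, 21}  yes
2) w = 9 is in {8, 9, 14, 4}  yes
3) 3p + 3w = 3(8) + 3(9) = 51  yes
4) q = 19 is odd  yes
5) s - q = 20 - 19 = 1, not 0  no
6) w = 9 ≠ 8, but p = 8 = 8 (second disjunct)  yes
7) 8 / 2 = 4, so 2 divides 8  yes
8) w = 9, and 9 ≠ 11  yes
9) 4t - 4q = 4(6) - 4(19) = -52  yes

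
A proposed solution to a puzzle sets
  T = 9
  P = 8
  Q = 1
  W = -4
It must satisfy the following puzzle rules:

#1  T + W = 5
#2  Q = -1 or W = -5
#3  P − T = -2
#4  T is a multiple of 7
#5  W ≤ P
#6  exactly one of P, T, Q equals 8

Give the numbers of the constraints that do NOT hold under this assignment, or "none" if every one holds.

#1 T + W = 9 + (-4) = 5  ✓
#2 Q = 1 ≠ -1 and W = -4 ≠ -5; both disjuncts false  ✗
#3 P − T = 8 − 9 = -1, not -2  ✗
#4 9 = 7×1 + 2, so 7 does not divide 9  ✗
#5 W = -4, P = 8; -4 ≤ 8  ✓
#6 P=8, T=9, Q=1; 1 of them equals 8  ✓

Constraints 2, 3, and 4 do not hold.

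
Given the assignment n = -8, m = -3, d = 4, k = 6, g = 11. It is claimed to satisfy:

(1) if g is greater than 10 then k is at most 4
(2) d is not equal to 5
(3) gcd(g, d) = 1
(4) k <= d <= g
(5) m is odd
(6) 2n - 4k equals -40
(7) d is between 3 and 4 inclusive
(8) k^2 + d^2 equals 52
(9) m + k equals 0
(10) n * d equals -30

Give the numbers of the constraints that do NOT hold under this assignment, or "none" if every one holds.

No — constraints 1, 4, 9, and 10 are not satisfied.

(1) g = 11 > 10, so we need k ≤ 4; but k = 6 > 4  no
(2) d = 4, and 4 ≠ 5  yes
(3) gcd(11, 4) = 1  yes
(4) values 6, 4, 11; k = 6 is not <= d = 4  no
(5) m = -3 is odd  yes
(6) 2n - 4k = 2(-8) - 4(6) = -40  yes
(7) d = 4 lies in [3, 4]  yes
(8) k^2 + d^2 = 6^2 + 4^2 = 36 + 16 = 52  yes
(9) m + k = -3 + 6 = 3, not 0  no
(10) n * d = -8 * 4 = -32, not -30  no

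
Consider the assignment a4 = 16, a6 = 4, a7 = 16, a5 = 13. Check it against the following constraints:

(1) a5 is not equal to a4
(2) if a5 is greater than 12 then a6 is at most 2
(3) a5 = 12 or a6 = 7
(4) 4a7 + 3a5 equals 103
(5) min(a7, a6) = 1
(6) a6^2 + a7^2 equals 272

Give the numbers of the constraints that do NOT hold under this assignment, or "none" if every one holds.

(1) a5 = 13, a4 = 16; distinct  OK
(2) a5 = 13 > 12, so we need a6 ≤ 2; but a6 = 4 > 2  FAIL
(3) a5 = 13 ≠ 12 and a6 = 4 ≠ 7; both disjuncts false  FAIL
(4) 4a7 + 3a5 = 4(16) + 3(13) = 103  OK
(5) min(16, 4) = 4, not 1  FAIL
(6) a6^2 + a7^2 = 4^2 + 16^2 = 16 + 256 = 272  OK

Constraints 2, 3, and 5 do not hold.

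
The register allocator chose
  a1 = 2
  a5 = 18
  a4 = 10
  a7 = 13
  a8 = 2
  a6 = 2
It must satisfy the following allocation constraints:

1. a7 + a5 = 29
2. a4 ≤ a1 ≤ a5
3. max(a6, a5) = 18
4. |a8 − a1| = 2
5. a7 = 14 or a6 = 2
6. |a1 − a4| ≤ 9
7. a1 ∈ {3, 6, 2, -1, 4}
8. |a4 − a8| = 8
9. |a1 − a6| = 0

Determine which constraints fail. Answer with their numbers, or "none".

1. a7 + a5 = 13 + 18 = 31, not 29 — violated.
2. values 10, 2, 18; a4 = 10 is not ≤ a1 = 2 — violated.
3. max(2, 18) = 18 — satisfied.
4. |2 − 2| = 0, not 2 — violated.
5. a7 = 13 ≠ 14, but a6 = 2 = 2 (second disjunct) — satisfied.
6. |2 − 10| = 8; 8 ≤ 9 — satisfied.
7. a1 = 2 is in {3, 6, 2, -1, 4} — satisfied.
8. |10 − 2| = 8 — satisfied.
9. |2 − 2| = 0 — satisfied.

No — constraints 1, 2, and 4 are not satisfied.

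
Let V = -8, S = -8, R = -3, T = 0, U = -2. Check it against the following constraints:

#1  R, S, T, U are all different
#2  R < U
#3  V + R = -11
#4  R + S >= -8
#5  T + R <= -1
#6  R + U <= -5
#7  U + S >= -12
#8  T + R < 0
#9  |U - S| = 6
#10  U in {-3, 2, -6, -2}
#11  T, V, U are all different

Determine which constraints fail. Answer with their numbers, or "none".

The assignment fails constraint 4.

#1 values -3, -8, 0, -2 are pairwise distinct — OK.
#2 R = -3, U = -2; -3 < -2 — OK.
#3 V + R = -8 + (-3) = -11 — OK.
#4 R + S = -3 + (-8) = -11; -11 < -8, bound -8 not met — violated.
#5 T + R = 0 + (-3) = -3; -3 ≤ -1 — OK.
#6 R + U = -3 + (-2) = -5; -5 ≤ -5 — OK.
#7 U + S = -2 + (-8) = -10; -10 ≥ -12 — OK.
#8 T + R = 0 + (-3) = -3; -3 < 0 — OK.
#9 |-2 - (-8)| = 6 — OK.
#10 U = -2 is in {-3, 2, -6, -2} — OK.
#11 values 0, -8, -2 are pairwise distinct — OK.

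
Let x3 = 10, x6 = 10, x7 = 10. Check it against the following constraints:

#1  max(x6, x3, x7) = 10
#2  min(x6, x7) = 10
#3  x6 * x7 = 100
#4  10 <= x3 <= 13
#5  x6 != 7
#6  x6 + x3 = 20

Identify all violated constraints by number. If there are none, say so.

None — every constraint holds.

#1 max(10, 10, 10) = 10  OK
#2 min(10, 10) = 10  OK
#3 x6 * x7 = 10 * 10 = 100  OK
#4 x3 = 10 lies in [10, 13]  OK
#5 x6 = 10, and 10 ≠ 7  OK
#6 x6 + x3 = 10 + 10 = 20  OK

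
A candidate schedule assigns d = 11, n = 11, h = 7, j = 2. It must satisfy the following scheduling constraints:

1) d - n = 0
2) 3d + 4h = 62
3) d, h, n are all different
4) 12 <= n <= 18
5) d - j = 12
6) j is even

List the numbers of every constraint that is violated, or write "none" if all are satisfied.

1) d - n = 11 - 11 = 0  ✔
2) 3d + 4h = 3(11) + 4(7) = 61, not 62  ✘
3) d = n = 11, not all different  ✘
4) n = 11 is outside [12, 18]  ✘
5) d - j = 11 - 2 = 9, not 12  ✘
6) j = 2 is even  ✔

Constraints 2, 3, 4, and 5 are violated.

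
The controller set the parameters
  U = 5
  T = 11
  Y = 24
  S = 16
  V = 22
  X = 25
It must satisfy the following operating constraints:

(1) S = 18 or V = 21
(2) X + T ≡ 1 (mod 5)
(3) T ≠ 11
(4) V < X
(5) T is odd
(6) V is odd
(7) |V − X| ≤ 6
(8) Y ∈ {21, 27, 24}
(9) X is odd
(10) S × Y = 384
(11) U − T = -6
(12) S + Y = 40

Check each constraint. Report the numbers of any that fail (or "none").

(1) S = 16 ≠ 18 and V = 22 ≠ 21; both disjuncts false  FAIL
(2) X + T = 36; 36 mod 5 = 1  OK
(3) T = 11, but 11 is required to differ  FAIL
(4) V = 22, X = 25; 22 < 25  OK
(5) T = 11 is odd  OK
(6) V = 22 is even  FAIL
(7) |22 − 25| = 3; 3 ≤ 6  OK
(8) Y = 24 is in {21, 27, 24}  OK
(9) X = 25 is odd  OK
(10) S × Y = 16 × 24 = 384  OK
(11) U − T = 5 − 11 = -6  OK
(12) S + Y = 16 + 24 = 40  OK

No — constraints 1, 3, 6 are not satisfied.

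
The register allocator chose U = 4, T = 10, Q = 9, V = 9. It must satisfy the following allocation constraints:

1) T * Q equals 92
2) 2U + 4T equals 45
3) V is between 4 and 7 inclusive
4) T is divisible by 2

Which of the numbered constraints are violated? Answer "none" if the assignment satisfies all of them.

The assignment fails constraints 1, 2, 3.

1) T * Q = 10 * 9 = 90, not 92 — fails.
2) 2U + 4T = 2(4) + 4(10) = 48, not 45 — fails.
3) V = 9 is outside [4, 7] — fails.
4) 10 / 2 = 5, so 2 divides 10 — holds.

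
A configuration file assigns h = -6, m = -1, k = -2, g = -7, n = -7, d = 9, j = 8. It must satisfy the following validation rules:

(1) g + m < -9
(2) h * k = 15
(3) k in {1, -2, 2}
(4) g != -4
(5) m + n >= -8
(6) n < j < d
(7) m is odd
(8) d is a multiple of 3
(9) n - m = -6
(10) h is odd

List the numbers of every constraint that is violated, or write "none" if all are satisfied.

No — constraints 1, 2, and 10 are not satisfied.

(1) g + m = -7 + (-1) = -8; -8 ≥ -9, bound -9 not met  fails
(2) h * k = -6 * (-2) = 12, not 15  fails
(3) k = -2 is in {1, -2, 2}  holds
(4) g = -7, and -7 ≠ -4  holds
(5) m + n = -1 + (-7) = -8; -8 ≥ -8  holds
(6) values -7 < 8 < 9  holds
(7) m = -1 is odd  holds
(8) 9 / 3 = 3, so 3 divides 9  holds
(9) n - m = -7 - (-1) = -6  holds
(10) h = -6 is even  fails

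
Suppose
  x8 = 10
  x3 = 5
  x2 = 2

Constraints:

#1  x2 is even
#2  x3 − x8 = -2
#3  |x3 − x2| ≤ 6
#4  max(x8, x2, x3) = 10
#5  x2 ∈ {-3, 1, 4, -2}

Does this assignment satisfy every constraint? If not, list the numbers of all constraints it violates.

Constraints 2, 5 do not hold.

#1 x2 = 2 is even — holds.
#2 x3 − x8 = 5 − 10 = -5, not -2 — fails.
#3 |5 − 2| = 3; 3 ≤ 6 — holds.
#4 max(10, 2, 5) = 10 — holds.
#5 x2 = 2 is not in {-3, 1, 4, -2} — fails.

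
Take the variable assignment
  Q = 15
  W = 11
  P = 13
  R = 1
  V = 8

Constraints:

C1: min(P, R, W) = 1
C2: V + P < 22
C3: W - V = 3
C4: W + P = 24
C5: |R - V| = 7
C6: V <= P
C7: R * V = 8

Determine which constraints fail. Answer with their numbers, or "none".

C1: min(13, 1, 11) = 1  OK
C2: V + P = 8 + 13 = 21; 21 < 22  OK
C3: W - V = 11 - 8 = 3  OK
C4: W + P = 11 + 13 = 24  OK
C5: |1 - 8| = 7  OK
C6: V = 8, P = 13; 8 ≤ 13  OK
C7: R * V = 1 * 8 = 8  OK

No violations.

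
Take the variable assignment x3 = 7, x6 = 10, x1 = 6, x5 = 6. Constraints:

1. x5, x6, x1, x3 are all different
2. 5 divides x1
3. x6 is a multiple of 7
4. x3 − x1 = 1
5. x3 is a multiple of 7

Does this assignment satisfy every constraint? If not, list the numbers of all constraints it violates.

Violated: 1, 2, 3.

1. x5 = x1 = 6, not all different  ✘
2. 6 = 5×1 + 1, so 5 does not divide 6  ✘
3. 10 = 7×1 + 3, so 7 does not divide 10  ✘
4. x3 − x1 = 7 − 6 = 1  ✔
5. 7 / 7 = 1, so 7 divides 7  ✔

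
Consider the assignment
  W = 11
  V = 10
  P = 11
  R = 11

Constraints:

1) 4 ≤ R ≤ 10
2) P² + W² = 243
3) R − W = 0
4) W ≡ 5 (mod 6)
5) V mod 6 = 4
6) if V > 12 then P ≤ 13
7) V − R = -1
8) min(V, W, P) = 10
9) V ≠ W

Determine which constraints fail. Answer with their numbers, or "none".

The assignment fails constraints 1, 2.

1) R = 11 is outside [4, 10] — fails.
2) P² + W² = 11² + 11² = 121 + 121 = 242, not 243 — fails.
3) R − W = 11 − 11 = 0 — holds.
4) 11 mod 6 = 5 — holds.
5) 10 mod 6 = 4 — holds.
6) V = 10, not > 12; antecedent false, conditional vacuously true — holds.
7) V − R = 10 − 11 = -1 — holds.
8) min(10, 11, 11) = 10 — holds.
9) V = 10, W = 11; distinct — holds.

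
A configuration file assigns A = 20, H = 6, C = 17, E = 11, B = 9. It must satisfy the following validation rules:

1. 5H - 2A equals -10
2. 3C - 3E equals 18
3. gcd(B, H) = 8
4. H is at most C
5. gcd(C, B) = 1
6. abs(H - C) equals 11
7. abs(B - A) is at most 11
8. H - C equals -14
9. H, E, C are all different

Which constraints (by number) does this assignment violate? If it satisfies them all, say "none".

1. 5H - 2A = 5(6) - 2(20) = -10 — satisfied.
2. 3C - 3E = 3(17) - 3(11) = 18 — satisfied.
3. gcd(9, 6) = 3, not 8 — violated.
4. H = 6, C = 17; 6 ≤ 17 — satisfied.
5. gcd(17, 9) = 1 — satisfied.
6. abs(6 - 17) = 11 — satisfied.
7. abs(9 - 20) = 11; 11 ≤ 11 — satisfied.
8. H - C = 6 - 17 = -11, not -14 — violated.
9. values 6, 11, 17 are pairwise distinct — satisfied.

No — constraints 3, 8 are not satisfied.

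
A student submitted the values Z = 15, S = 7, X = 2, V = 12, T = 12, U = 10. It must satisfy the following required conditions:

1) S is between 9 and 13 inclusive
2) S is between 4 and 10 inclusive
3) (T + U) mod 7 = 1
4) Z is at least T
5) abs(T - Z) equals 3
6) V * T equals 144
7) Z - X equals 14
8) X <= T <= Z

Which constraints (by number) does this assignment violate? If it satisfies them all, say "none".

1) S = 7 is outside [9, 13]  false
2) S = 7 lies in [4, 10]  true
3) T + U = 22; 22 mod 7 = 1  true
4) Z = 15, T = 12; 15 ≥ 12  true
5) abs(12 - 15) = 3  true
6) V * T = 12 * 12 = 144  true
7) Z - X = 15 - 2 = 13, not 14  false
8) values 2 <= 12 <= 15  true

Violated: 1 and 7.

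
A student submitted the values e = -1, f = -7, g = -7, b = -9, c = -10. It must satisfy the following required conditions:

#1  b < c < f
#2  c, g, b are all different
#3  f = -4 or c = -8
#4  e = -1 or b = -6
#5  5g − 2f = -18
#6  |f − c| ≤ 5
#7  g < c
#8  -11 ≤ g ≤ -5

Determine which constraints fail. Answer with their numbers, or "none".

Constraints 1, 3, 5, and 7 do not hold.

#1 values -9, -10, -7; b = -9 is not < c = -10 — violated.
#2 values -10, -7, -9 are pairwise distinct — OK.
#3 f = -7 ≠ -4 and c = -10 ≠ -8; both disjuncts false — violated.
#4 e = -1 = -1 (first disjunct) — OK.
#5 5g − 2f = 5(-7) − 2(-7) = -21, not -18 — violated.
#6 |-7 − (-10)| = 3; 3 ≤ 5 — OK.
#7 g = -7, c = -10; -7 ≥ -10 (want <) — violated.
#8 g = -7 lies in [-11, -5] — OK.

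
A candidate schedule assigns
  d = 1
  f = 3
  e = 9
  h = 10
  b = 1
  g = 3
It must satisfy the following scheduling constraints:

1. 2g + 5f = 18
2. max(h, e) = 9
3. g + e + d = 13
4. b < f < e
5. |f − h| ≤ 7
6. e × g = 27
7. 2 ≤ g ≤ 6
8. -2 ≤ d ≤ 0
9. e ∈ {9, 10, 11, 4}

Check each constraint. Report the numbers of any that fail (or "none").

1. 2g + 5f = 2(3) + 5(3) = 21, not 18 — violated.
2. max(10, 9) = 10, not 9 — violated.
3. g + e + d = 3 + 9 + 1 = 13 — satisfied.
4. values 1 < 3 < 9 — satisfied.
5. |3 − 10| = 7; 7 ≤ 7 — satisfied.
6. e × g = 9 × 3 = 27 — satisfied.
7. g = 3 lies in [2, 6] — satisfied.
8. d = 1 is outside [-2, 0] — violated.
9. e = 9 is in {9, 10, 11, 4} — satisfied.

The assignment fails constraints 1, 2, 8.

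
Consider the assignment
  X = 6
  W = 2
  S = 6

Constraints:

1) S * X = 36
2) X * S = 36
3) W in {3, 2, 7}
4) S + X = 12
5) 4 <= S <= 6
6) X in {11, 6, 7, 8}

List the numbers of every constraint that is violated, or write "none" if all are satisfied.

None — every constraint holds.

1) S * X = 6 * 6 = 36 — holds.
2) X * S = 6 * 6 = 36 — holds.
3) W = 2 is in {3, 2, 7} — holds.
4) S + X = 6 + 6 = 12 — holds.
5) S = 6 lies in [4, 6] — holds.
6) X = 6 is in {11, 6, 7, 8} — holds.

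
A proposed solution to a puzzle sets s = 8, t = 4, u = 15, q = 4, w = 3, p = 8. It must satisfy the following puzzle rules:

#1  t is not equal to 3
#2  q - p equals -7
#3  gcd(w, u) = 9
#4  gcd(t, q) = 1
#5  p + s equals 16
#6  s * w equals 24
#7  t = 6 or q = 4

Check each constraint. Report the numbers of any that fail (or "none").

#1 t = 4, and 4 ≠ 3 — satisfied.
#2 q - p = 4 - 8 = -4, not -7 — violated.
#3 gcd(3, 15) = 3, not 9 — violated.
#4 gcd(4, 4) = 4, not 1 — violated.
#5 p + s = 8 + 8 = 16 — satisfied.
#6 s * w = 8 * 3 = 24 — satisfied.
#7 t = 4 ≠ 6, but q = 4 = 4 (second disjunct) — satisfied.

The assignment fails constraints 2, 3, 4.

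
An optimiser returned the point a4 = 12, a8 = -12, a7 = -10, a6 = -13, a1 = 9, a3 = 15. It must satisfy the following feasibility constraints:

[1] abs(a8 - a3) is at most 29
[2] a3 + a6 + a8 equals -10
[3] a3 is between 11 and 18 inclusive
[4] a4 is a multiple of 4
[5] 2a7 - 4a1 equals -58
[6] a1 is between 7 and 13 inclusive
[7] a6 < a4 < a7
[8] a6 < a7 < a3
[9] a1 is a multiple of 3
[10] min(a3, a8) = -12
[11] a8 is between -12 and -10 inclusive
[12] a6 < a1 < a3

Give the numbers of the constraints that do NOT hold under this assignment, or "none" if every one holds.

The assignment fails constraints 5, 7.

[1] abs(-12 - 15) = 27; 27 ≤ 29 — OK.
[2] a3 + a6 + a8 = 15 + (-13) + (-12) = -10 — OK.
[3] a3 = 15 lies in [11, 18] — OK.
[4] 12 / 4 = 3, so 4 divides 12 — OK.
[5] 2a7 - 4a1 = 2(-10) - 4(9) = -56, not -58 — violated.
[6] a1 = 9 lies in [7, 13] — OK.
[7] values -13, 12, -10; a4 = 12 is not < a7 = -10 — violated.
[8] values -13 < -10 < 15 — OK.
[9] 9 / 3 = 3, so 3 divides 9 — OK.
[10] min(15, -12) = -12 — OK.
[11] a8 = -12 lies in [-12, -10] — OK.
[12] values -13 < 9 < 15 — OK.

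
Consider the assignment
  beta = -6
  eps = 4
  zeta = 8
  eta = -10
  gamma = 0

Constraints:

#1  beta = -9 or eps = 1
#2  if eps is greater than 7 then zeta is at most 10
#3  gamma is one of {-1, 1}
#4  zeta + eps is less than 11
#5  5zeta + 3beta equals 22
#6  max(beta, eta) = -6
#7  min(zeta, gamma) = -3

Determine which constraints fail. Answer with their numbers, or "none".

#1 beta = -6 ≠ -9 and eps = 4 ≠ 1; both disjuncts false — violated.
#2 eps = 4, not > 7; antecedent false, conditional vacuously true — satisfied.
#3 gamma = 0 is not in {-1, 1} — violated.
#4 zeta + eps = 8 + 4 = 12; 12 ≥ 11, bound 11 not met — violated.
#5 5zeta + 3beta = 5(8) + 3(-6) = 22 — satisfied.
#6 max(-6, -10) = -6 — satisfied.
#7 min(8, 0) = 0, not -3 — violated.

Violated: 1, 3, 4, and 7.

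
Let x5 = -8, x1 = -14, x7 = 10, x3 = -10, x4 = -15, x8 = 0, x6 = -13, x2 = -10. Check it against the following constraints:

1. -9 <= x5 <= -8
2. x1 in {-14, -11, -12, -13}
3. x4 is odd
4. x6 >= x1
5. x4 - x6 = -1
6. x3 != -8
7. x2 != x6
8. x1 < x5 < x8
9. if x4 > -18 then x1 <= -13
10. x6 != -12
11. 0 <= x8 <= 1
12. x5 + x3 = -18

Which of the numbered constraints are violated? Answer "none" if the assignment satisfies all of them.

1. x5 = -8 lies in [-9, -8]  ✓
2. x1 = -14 is in {-14, -11, -12, -13}  ✓
3. x4 = -15 is odd  ✓
4. x6 = -13, x1 = -14; -13 ≥ -14  ✓
5. x4 - x6 = -15 - (-13) = -2, not -1  ✗
6. x3 = -10, and -10 ≠ -8  ✓
7. x2 = -10, x6 = -13; distinct  ✓
8. values -14 < -8 < 0  ✓
9. x4 = -15 > -18, so we need x1 ≤ -13; x1 = -14 ≤ -13  ✓
10. x6 = -13, and -13 ≠ -12  ✓
11. x8 = 0 lies in [0, 1]  ✓
12. x5 + x3 = -8 + (-10) = -18  ✓

No — constraint 5 is not satisfied.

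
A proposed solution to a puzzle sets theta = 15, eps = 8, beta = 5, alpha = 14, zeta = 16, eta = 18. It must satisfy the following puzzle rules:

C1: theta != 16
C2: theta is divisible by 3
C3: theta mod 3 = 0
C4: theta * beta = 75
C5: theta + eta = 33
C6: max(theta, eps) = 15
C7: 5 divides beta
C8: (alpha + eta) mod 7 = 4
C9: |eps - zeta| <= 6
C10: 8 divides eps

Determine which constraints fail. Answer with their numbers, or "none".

C1: theta = 15, and 15 ≠ 16  true
C2: 15 / 3 = 5, so 3 divides 15  true
C3: 15 mod 3 = 0  true
C4: theta * beta = 15 * 5 = 75  true
C5: theta + eta = 15 + 18 = 33  true
C6: max(15, 8) = 15  true
C7: 5 / 5 = 1, so 5 divides 5  true
C8: alpha + eta = 32; 32 mod 7 = 4  true
C9: |8 - 16| = 8; 8 > 6, exceeds bound 6  false
C10: 8 / 8 = 1, so 8 divides 8  true

The assignment fails constraint 9.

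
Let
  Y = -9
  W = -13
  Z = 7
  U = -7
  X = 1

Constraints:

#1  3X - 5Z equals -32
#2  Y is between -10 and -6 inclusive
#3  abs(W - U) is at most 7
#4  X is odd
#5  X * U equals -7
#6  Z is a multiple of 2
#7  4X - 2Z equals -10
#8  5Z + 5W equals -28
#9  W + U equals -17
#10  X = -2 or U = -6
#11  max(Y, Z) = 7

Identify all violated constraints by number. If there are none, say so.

Violated: 6, 8, 9, and 10.

#1 3X - 5Z = 3(1) - 5(7) = -32 — holds.
#2 Y = -9 lies in [-10, -6] — holds.
#3 abs(-13 - (-7)) = 6; 6 ≤ 7 — holds.
#4 X = 1 is odd — holds.
#5 X * U = 1 * (-7) = -7 — holds.
#6 7 = 2*3 + 1, so 2 does not divide 7 — fails.
#7 4X - 2Z = 4(1) - 2(7) = -10 — holds.
#8 5Z + 5W = 5(7) + 5(-13) = -30, not -28 — fails.
#9 W + U = -13 + (-7) = -20, not -17 — fails.
#10 X = 1 ≠ -2 and U = -7 ≠ -6; both disjuncts false — fails.
#11 max(-9, 7) = 7 — holds.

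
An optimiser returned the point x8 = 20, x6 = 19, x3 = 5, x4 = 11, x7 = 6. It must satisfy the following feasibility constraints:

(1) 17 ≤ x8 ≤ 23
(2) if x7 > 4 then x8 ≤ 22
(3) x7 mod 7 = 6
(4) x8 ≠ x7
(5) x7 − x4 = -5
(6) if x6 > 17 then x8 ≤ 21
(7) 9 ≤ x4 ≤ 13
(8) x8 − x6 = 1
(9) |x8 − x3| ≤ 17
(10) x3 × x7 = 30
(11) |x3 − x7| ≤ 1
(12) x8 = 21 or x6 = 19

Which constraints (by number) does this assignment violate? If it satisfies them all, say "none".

None — every constraint holds.

(1) x8 = 20 lies in [17, 23]  OK
(2) x7 = 6 > 4, so we need x8 ≤ 22; x8 = 20 ≤ 22  OK
(3) 6 mod 7 = 6  OK
(4) x8 = 20, x7 = 6; distinct  OK
(5) x7 − x4 = 6 − 11 = -5  OK
(6) x6 = 19 > 17, so we need x8 ≤ 21; x8 = 20 ≤ 21  OK
(7) x4 = 11 lies in [9, 13]  OK
(8) x8 − x6 = 20 − 19 = 1  OK
(9) |20 − 5| = 15; 15 ≤ 17  OK
(10) x3 × x7 = 5 × 6 = 30  OK
(11) |5 − 6| = 1; 1 ≤ 1  OK
(12) x8 = 20 ≠ 21, but x6 = 19 = 19 (second disjunct)  OK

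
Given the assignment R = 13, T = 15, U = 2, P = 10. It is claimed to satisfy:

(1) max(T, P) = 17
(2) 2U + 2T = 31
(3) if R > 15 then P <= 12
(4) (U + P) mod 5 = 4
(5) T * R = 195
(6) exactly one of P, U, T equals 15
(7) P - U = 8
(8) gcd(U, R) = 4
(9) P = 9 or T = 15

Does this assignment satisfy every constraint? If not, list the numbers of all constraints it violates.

Constraints 1, 2, 4, and 8 do not hold.

(1) max(15, 10) = 15, not 17  ✗
(2) 2U + 2T = 2(2) + 2(15) = 34, not 31  ✗
(3) R = 13, not > 15; antecedent false, conditional vacuously true  ✓
(4) U + P = 12; 12 mod 5 = 2, not 4  ✗
(5) T * R = 15 * 13 = 195  ✓
(6) P=10, U=2, T=15; 1 of them equals 15  ✓
(7) P - U = 10 - 2 = 8  ✓
(8) gcd(2, 13) = 1, not 4  ✗
(9) P = 10 ≠ 9, but T = 15 = 15 (second disjunct)  ✓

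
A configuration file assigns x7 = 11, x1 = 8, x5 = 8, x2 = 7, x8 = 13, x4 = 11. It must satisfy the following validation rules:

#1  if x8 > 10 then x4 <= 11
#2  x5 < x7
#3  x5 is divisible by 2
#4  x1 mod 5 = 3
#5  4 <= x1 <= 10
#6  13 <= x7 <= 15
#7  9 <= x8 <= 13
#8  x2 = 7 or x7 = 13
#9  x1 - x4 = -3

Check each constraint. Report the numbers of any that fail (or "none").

The assignment fails constraint 6.

#1 x8 = 13 > 10, so we need x4 ≤ 11; x4 = 11 ≤ 11 — OK.
#2 x5 = 8, x7 = 11; 8 < 11 — OK.
#3 8 / 2 = 4, so 2 divides 8 — OK.
#4 8 mod 5 = 3 — OK.
#5 x1 = 8 lies in [4, 10] — OK.
#6 x7 = 11 is outside [13, 15] — violated.
#7 x8 = 13 lies in [9, 13] — OK.
#8 x2 = 7 = 7 (first disjunct) — OK.
#9 x1 - x4 = 8 - 11 = -3 — OK.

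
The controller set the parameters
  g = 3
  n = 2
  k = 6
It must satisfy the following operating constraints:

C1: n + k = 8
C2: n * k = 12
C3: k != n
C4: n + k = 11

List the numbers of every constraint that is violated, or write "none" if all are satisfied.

C1: n + k = 2 + 6 = 8  OK
C2: n * k = 2 * 6 = 12  OK
C3: k = 6, n = 2; distinct  OK
C4: n + k = 2 + 6 = 8, not 11  FAIL

Violated: 4.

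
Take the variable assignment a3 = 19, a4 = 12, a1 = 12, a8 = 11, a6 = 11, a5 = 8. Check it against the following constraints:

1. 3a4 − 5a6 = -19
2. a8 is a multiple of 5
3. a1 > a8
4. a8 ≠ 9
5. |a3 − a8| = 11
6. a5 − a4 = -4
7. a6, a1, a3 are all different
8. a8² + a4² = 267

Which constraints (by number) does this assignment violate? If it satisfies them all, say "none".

1. 3a4 − 5a6 = 3(12) − 5(11) = -19  OK
2. 11 = 5×2 + 1, so 5 does not divide 11  FAIL
3. a1 = 12, a8 = 11; 12 > 11  OK
4. a8 = 11, and 11 ≠ 9  OK
5. |19 − 11| = 8, not 11  FAIL
6. a5 − a4 = 8 − 12 = -4  OK
7. values 11, 12, 19 are pairwise distinct  OK
8. a8² + a4² = 11² + 12² = 121 + 144 = 265, not 267  FAIL

The assignment fails constraints 2, 5, 8.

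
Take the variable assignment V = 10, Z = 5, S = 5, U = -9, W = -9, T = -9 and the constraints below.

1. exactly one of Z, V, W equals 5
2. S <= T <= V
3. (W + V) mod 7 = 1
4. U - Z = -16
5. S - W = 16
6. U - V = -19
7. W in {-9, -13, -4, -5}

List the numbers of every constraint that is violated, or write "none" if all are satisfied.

1. Z=5, V=10, W=-9; 1 of them equals 5  OK
2. values 5, -9, 10; S = 5 is not <= T = -9  FAIL
3. W + V = 1; 1 mod 7 = 1  OK
4. U - Z = -9 - 5 = -14, not -16  FAIL
5. S - W = 5 - (-9) = 14, not 16  FAIL
6. U - V = -9 - 10 = -19  OK
7. W = -9 is in {-9, -13, -4, -5}  OK

Violated: 2, 4, and 5.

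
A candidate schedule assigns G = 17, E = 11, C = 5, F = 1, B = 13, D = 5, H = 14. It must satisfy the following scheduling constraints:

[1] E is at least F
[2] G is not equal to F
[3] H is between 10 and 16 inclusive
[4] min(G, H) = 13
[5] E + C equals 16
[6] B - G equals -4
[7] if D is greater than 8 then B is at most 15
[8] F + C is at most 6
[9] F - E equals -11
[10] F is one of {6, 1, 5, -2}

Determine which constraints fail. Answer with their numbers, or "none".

No — constraints 4 and 9 are not satisfied.

[1] E = 11, F = 1; 11 ≥ 1 — OK.
[2] G = 17, F = 1; distinct — OK.
[3] H = 14 lies in [10, 16] — OK.
[4] min(17, 14) = 14, not 13 — violated.
[5] E + C = 11 + 5 = 16 — OK.
[6] B - G = 13 - 17 = -4 — OK.
[7] D = 5, not > 8; antecedent false, conditional vacuously true — OK.
[8] F + C = 1 + 5 = 6; 6 ≤ 6 — OK.
[9] F - E = 1 - 11 = -10, not -11 — violated.
[10] F = 1 is in {6, 1, 5, -2} — OK.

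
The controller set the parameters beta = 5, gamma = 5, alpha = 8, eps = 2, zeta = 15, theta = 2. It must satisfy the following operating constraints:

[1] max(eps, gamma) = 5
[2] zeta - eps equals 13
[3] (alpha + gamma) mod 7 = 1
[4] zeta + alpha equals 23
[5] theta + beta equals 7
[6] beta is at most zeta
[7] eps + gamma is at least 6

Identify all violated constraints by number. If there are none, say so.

[1] max(2, 5) = 5  yes
[2] zeta - eps = 15 - 2 = 13  yes
[3] alpha + gamma = 13; 13 mod 7 = 6, not 1  no
[4] zeta + alpha = 15 + 8 = 23  yes
[5] theta + beta = 2 + 5 = 7  yes
[6] beta = 5, zeta = 15; 5 ≤ 15  yes
[7] eps + gamma = 2 + 5 = 7; 7 ≥ 6  yes

Violated: 3.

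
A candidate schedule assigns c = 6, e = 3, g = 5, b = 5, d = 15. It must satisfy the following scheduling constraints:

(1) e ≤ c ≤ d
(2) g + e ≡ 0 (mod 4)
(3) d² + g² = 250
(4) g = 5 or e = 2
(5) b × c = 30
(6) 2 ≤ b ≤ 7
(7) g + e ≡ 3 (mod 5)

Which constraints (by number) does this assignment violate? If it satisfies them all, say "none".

Yes — all constraints hold.

(1) values 3 ≤ 6 ≤ 15 — holds.
(2) g + e = 8; 8 mod 4 = 0 — holds.
(3) d² + g² = 15² + 5² = 225 + 25 = 250 — holds.
(4) g = 5 = 5 (first disjunct) — holds.
(5) b × c = 5 × 6 = 30 — holds.
(6) b = 5 lies in [2, 7] — holds.
(7) g + e = 8; 8 mod 5 = 3 — holds.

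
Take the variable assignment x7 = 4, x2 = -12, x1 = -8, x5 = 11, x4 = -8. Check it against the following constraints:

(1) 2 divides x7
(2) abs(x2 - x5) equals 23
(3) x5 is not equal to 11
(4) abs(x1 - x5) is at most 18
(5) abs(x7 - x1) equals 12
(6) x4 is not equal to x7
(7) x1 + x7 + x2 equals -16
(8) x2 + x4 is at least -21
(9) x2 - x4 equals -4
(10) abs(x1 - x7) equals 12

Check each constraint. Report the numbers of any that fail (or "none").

Constraints 3, 4 do not hold.

(1) 4 / 2 = 2, so 2 divides 4 — holds.
(2) abs(-12 - 11) = 23 — holds.
(3) x5 = 11, but 11 is required to differ — does not hold.
(4) abs(-8 - 11) = 19; 19 > 18, exceeds bound 18 — does not hold.
(5) abs(4 - (-8)) = 12 — holds.
(6) x4 = -8, x7 = 4; distinct — holds.
(7) x1 + x7 + x2 = -8 + 4 + (-12) = -16 — holds.
(8) x2 + x4 = -12 + (-8) = -20; -20 ≥ -21 — holds.
(9) x2 - x4 = -12 - (-8) = -4 — holds.
(10) abs(-8 - 4) = 12 — holds.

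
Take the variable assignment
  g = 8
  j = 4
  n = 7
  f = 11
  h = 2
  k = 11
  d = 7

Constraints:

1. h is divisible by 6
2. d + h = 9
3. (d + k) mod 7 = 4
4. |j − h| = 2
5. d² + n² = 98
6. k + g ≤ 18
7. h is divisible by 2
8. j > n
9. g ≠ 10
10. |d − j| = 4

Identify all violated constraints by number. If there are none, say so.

1. 2 = 6×0 + 2, so 6 does not divide 2  false
2. d + h = 7 + 2 = 9  true
3. d + k = 18; 18 mod 7 = 4  true
4. |4 − 2| = 2  true
5. d² + n² = 7² + 7² = 49 + 49 = 98  true
6. k + g = 11 + 8 = 19; 19 > 18, bound 18 not met  false
7. 2 / 2 = 1, so 2 divides 2  true
8. j = 4, n = 7; 4 ≤ 7 (want >)  false
9. g = 8, and 8 ≠ 10  true
10. |7 − 4| = 3, not 4  false

The assignment fails constraints 1, 6, 8, and 10.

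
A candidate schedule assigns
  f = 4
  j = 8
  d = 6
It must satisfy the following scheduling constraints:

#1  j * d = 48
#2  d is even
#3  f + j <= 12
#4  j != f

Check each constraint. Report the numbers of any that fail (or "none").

Yes — all constraints hold.

#1 j * d = 8 * 6 = 48  OK
#2 d = 6 is even  OK
#3 f + j = 4 + 8 = 12; 12 ≤ 12  OK
#4 j = 8, f = 4; distinct  OK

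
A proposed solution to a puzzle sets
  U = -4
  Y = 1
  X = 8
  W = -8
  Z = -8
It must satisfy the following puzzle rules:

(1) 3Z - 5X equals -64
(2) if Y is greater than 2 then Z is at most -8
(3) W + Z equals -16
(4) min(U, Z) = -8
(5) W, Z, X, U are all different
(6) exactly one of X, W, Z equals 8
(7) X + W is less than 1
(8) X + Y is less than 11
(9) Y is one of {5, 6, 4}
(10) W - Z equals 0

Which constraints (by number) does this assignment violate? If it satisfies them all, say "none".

(1) 3Z - 5X = 3(-8) - 5(8) = -64  yes
(2) Y = 1, not > 2; antecedent false, conditional vacuously true  yes
(3) W + Z = -8 + (-8) = -16  yes
(4) min(-4, -8) = -8  yes
(5) W = Z = -8, not all different  no
(6) X=8, W=-8, Z=-8; 1 of them equals 8  yes
(7) X + W = 8 + (-8) = 0; 0 < 1  yes
(8) X + Y = 8 + 1 = 9; 9 < 11  yes
(9) Y = 1 is not in {5, 6, 4}  no
(10) W - Z = -8 - (-8) = 0  yes

Violated: 5, 9.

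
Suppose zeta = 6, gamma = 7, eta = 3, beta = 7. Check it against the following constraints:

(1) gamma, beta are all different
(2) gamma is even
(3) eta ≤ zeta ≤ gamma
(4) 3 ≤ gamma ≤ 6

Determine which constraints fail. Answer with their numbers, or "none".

(1) gamma = beta = 7, not all different  ✘
(2) gamma = 7 is odd  ✘
(3) values 3 ≤ 6 ≤ 7  ✔
(4) gamma = 7 is outside [3, 6]  ✘

The assignment fails constraints 1, 2, 4.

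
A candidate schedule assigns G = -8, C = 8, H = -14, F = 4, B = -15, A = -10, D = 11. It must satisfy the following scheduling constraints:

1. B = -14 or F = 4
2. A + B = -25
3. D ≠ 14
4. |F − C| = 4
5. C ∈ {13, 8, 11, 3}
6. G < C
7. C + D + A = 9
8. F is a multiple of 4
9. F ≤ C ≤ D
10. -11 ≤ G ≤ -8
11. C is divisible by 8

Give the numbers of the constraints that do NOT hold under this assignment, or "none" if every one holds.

1. B = -15 ≠ -14, but F = 4 = 4 (second disjunct)  ✓
2. A + B = -10 + (-15) = -25  ✓
3. D = 11, and 11 ≠ 14  ✓
4. |4 − 8| = 4  ✓
5. C = 8 is in {13, 8, 11, 3}  ✓
6. G = -8, C = 8; -8 < 8  ✓
7. C + D + A = 8 + 11 + (-10) = 9  ✓
8. 4 / 4 = 1, so 4 divides 4  ✓
9. values 4 ≤ 8 ≤ 11  ✓
10. G = -8 lies in [-11, -8]  ✓
11. 8 / 8 = 1, so 8 divides 8  ✓

The assignment satisfies every constraint.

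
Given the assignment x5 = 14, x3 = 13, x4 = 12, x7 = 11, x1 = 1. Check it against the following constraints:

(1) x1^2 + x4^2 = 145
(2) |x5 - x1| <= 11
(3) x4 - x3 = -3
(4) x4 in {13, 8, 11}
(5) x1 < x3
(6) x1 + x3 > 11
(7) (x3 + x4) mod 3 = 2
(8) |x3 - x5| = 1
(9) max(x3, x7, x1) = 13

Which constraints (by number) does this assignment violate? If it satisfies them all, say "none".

Constraints 2, 3, 4, 7 do not hold.

(1) x1^2 + x4^2 = 1^2 + 12^2 = 1 + 144 = 145  yes
(2) |14 - 1| = 13; 13 > 11, exceeds bound 11  no
(3) x4 - x3 = 12 - 13 = -1, not -3  no
(4) x4 = 12 is not in {13, 8, 11}  no
(5) x1 = 1, x3 = 13; 1 < 13  yes
(6) x1 + x3 = 1 + 13 = 14; 14 > 11  yes
(7) x3 + x4 = 25; 25 mod 3 = 1, not 2  no
(8) |13 - 14| = 1  yes
(9) max(13, 11, 1) = 13  yes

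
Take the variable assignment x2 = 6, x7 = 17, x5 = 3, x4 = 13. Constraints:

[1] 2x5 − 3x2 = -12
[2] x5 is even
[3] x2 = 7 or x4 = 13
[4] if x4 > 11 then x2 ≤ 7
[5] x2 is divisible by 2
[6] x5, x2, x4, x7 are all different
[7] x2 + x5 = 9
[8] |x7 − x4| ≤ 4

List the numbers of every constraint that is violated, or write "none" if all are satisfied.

No — constraint 2 is not satisfied.

[1] 2x5 − 3x2 = 2(3) − 3(6) = -12 — OK.
[2] x5 = 3 is odd — violated.
[3] x2 = 6 ≠ 7, but x4 = 13 = 13 (second disjunct) — OK.
[4] x4 = 13 > 11, so we need x2 ≤ 7; x2 = 6 ≤ 7 — OK.
[5] 6 / 2 = 3, so 2 divides 6 — OK.
[6] values 3, 6, 13, 17 are pairwise distinct — OK.
[7] x2 + x5 = 6 + 3 = 9 — OK.
[8] |17 − 13| = 4; 4 ≤ 4 — OK.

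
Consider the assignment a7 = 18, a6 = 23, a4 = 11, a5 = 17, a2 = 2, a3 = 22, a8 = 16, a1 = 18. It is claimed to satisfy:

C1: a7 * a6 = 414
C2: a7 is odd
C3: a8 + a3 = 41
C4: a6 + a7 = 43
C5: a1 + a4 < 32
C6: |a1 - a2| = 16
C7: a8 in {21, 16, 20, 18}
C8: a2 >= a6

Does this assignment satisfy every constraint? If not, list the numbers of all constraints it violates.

Constraints 2, 3, 4, and 8 are violated.

C1: a7 * a6 = 18 * 23 = 414  ✓
C2: a7 = 18 is even  ✗
C3: a8 + a3 = 16 + 22 = 38, not 41  ✗
C4: a6 + a7 = 23 + 18 = 41, not 43  ✗
C5: a1 + a4 = 18 + 11 = 29; 29 < 32  ✓
C6: |18 - 2| = 16  ✓
C7: a8 = 16 is in {21, 16, 20, 18}  ✓
C8: a2 = 2, a6 = 23; 2 < 23 (want ≥)  ✗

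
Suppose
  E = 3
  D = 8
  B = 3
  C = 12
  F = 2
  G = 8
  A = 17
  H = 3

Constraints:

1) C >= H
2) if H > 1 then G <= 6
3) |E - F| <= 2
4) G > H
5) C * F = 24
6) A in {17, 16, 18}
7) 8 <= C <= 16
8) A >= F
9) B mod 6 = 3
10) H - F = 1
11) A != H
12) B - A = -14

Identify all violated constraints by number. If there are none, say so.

1) C = 12, H = 3; 12 ≥ 3 — holds.
2) H = 3 > 1, so we need G ≤ 6; but G = 8 > 6 — does not hold.
3) |3 - 2| = 1; 1 ≤ 2 — holds.
4) G = 8, H = 3; 8 > 3 — holds.
5) C * F = 12 * 2 = 24 — holds.
6) A = 17 is in {17, 16, 18} — holds.
7) C = 12 lies in [8, 16] — holds.
8) A = 17, F = 2; 17 ≥ 2 — holds.
9) 3 mod 6 = 3 — holds.
10) H - F = 3 - 2 = 1 — holds.
11) A = 17, H = 3; distinct — holds.
12) B - A = 3 - 17 = -14 — holds.

Constraint 2 is violated.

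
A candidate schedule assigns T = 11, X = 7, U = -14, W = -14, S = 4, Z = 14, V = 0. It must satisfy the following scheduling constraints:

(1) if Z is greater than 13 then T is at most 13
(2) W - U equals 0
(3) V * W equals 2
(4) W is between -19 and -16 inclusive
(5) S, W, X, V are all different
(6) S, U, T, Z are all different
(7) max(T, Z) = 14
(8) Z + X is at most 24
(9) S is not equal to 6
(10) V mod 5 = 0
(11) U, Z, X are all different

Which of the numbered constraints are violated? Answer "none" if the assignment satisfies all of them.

(1) Z = 14 > 13, so we need T ≤ 13; T = 11 ≤ 13 — holds.
(2) W - U = -14 - (-14) = 0 — holds.
(3) V * W = 0 * (-14) = 0, not 2 — does not hold.
(4) W = -14 is outside [-19, -16] — does not hold.
(5) values 4, -14, 7, 0 are pairwise distinct — holds.
(6) values 4, -14, 11, 14 are pairwise distinct — holds.
(7) max(11, 14) = 14 — holds.
(8) Z + X = 14 + 7 = 21; 21 ≤ 24 — holds.
(9) S = 4, and 4 ≠ 6 — holds.
(10) 0 mod 5 = 0 — holds.
(11) values -14, 14, 7 are pairwise distinct — holds.

Constraints 3 and 4 do not hold.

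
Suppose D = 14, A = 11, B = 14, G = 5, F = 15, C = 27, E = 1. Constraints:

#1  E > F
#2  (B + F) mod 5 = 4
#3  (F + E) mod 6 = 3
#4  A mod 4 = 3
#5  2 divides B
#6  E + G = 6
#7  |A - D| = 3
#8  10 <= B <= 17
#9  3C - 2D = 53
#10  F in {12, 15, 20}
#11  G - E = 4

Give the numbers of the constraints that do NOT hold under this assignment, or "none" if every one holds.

#1 E = 1, F = 15; 1 ≤ 15 (want >) — does not hold.
#2 B + F = 29; 29 mod 5 = 4 — holds.
#3 F + E = 16; 16 mod 6 = 4, not 3 — does not hold.
#4 11 mod 4 = 3 — holds.
#5 14 / 2 = 7, so 2 divides 14 — holds.
#6 E + G = 1 + 5 = 6 — holds.
#7 |11 - 14| = 3 — holds.
#8 B = 14 lies in [10, 17] — holds.
#9 3C - 2D = 3(27) - 2(14) = 53 — holds.
#10 F = 15 is in {12, 15, 20} — holds.
#11 G - E = 5 - 1 = 4 — holds.

Violated: 1, 3.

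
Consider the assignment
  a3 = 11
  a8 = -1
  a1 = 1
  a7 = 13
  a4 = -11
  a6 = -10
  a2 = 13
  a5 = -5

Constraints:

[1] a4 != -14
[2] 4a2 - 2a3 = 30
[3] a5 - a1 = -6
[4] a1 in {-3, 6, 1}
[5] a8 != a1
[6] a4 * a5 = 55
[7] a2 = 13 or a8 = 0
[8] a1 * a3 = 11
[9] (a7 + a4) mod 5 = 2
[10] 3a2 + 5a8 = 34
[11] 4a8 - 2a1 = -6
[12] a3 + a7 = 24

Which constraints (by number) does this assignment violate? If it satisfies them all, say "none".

[1] a4 = -11, and -11 ≠ -14 — holds.
[2] 4a2 - 2a3 = 4(13) - 2(11) = 30 — holds.
[3] a5 - a1 = -5 - 1 = -6 — holds.
[4] a1 = 1 is in {-3, 6, 1} — holds.
[5] a8 = -1, a1 = 1; distinct — holds.
[6] a4 * a5 = -11 * (-5) = 55 — holds.
[7] a2 = 13 = 13 (first disjunct) — holds.
[8] a1 * a3 = 1 * 11 = 11 — holds.
[9] a7 + a4 = 2; 2 mod 5 = 2 — holds.
[10] 3a2 + 5a8 = 3(13) + 5(-1) = 34 — holds.
[11] 4a8 - 2a1 = 4(-1) - 2(1) = -6 — holds.
[12] a3 + a7 = 11 + 13 = 24 — holds.

All constraints are satisfied.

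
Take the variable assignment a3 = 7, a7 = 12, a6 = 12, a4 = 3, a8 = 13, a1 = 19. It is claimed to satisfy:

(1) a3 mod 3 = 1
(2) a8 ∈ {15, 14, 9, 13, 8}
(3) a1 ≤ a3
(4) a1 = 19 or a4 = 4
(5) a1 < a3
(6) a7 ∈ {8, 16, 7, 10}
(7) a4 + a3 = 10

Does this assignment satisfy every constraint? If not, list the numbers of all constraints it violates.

The assignment fails constraints 3, 5, and 6.

(1) 7 mod 3 = 1  ✔
(2) a8 = 13 is in {15, 14, 9, 13, 8}  ✔
(3) a1 = 19, a3 = 7; 19 > 7 (want ≤)  ✘
(4) a1 = 19 = 19 (first disjunct)  ✔
(5) a1 = 19, a3 = 7; 19 ≥ 7 (want <)  ✘
(6) a7 = 12 is not in {8, 16, 7, 10}  ✘
(7) a4 + a3 = 3 + 7 = 10  ✔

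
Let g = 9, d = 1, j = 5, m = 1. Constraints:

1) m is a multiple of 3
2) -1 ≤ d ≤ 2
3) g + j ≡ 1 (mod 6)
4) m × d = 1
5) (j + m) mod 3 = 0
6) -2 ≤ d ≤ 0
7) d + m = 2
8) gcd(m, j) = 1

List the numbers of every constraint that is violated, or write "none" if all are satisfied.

1) 1 = 3×0 + 1, so 3 does not divide 1 — does not hold.
2) d = 1 lies in [-1, 2] — holds.
3) g + j = 14; 14 mod 6 = 2, not 1 — does not hold.
4) m × d = 1 × 1 = 1 — holds.
5) j + m = 6; 6 mod 3 = 0 — holds.
6) d = 1 is outside [-2, 0] — does not hold.
7) d + m = 1 + 1 = 2 — holds.
8) gcd(1, 5) = 1 — holds.

Violated: 1, 3, 6.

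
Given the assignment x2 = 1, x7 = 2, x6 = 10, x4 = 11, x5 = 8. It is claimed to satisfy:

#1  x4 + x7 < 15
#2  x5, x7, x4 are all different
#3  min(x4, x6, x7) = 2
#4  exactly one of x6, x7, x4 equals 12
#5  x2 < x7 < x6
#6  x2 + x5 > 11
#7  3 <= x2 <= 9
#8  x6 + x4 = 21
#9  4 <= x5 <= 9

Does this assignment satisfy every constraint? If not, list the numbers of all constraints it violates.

The assignment fails constraints 4, 6, 7.

#1 x4 + x7 = 11 + 2 = 13; 13 < 15 — holds.
#2 values 8, 2, 11 are pairwise distinct — holds.
#3 min(11, 10, 2) = 2 — holds.
#4 x6=10, x7=2, x4=11; 0 of them equal 12, not exactly one — does not hold.
#5 values 1 < 2 < 10 — holds.
#6 x2 + x5 = 1 + 8 = 9; 9 ≤ 11, bound 11 not met — does not hold.
#7 x2 = 1 is outside [3, 9] — does not hold.
#8 x6 + x4 = 10 + 11 = 21 — holds.
#9 x5 = 8 lies in [4, 9] — holds.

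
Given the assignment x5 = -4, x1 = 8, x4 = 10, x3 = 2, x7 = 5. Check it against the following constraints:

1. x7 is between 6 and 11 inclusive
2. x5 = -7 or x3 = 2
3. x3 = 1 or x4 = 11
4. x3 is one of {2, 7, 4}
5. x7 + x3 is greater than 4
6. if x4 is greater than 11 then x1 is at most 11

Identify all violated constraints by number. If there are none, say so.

No — constraints 1 and 3 are not satisfied.

1. x7 = 5 is outside [6, 11]  ✗
2. x5 = -4 ≠ -7, but x3 = 2 = 2 (second disjunct)  ✓
3. x3 = 2 ≠ 1 and x4 = 10 ≠ 11; both disjuncts false  ✗
4. x3 = 2 is in {2, 7, 4}  ✓
5. x7 + x3 = 5 + 2 = 7; 7 > 4  ✓
6. x4 = 10, not > 11; antecedent false, conditional vacuously true  ✓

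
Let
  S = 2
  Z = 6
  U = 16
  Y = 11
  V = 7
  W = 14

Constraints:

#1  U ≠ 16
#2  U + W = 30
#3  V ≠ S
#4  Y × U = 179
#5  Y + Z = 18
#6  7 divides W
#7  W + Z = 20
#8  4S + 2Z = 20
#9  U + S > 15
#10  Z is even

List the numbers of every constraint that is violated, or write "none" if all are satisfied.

Constraints 1, 4, and 5 are violated.

#1 U = 16, but 16 is required to differ — does not hold.
#2 U + W = 16 + 14 = 30 — holds.
#3 V = 7, S = 2; distinct — holds.
#4 Y × U = 11 × 16 = 176, not 179 — does not hold.
#5 Y + Z = 11 + 6 = 17, not 18 — does not hold.
#6 14 / 7 = 2, so 7 divides 14 — holds.
#7 W + Z = 14 + 6 = 20 — holds.
#8 4S + 2Z = 4(2) + 2(6) = 20 — holds.
#9 U + S = 16 + 2 = 18; 18 > 15 — holds.
#10 Z = 6 is even — holds.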